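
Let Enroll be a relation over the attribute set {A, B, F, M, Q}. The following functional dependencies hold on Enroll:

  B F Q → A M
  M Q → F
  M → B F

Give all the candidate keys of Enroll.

{M, Q}; {B, F, Q}

Attribute Q never appears on the right-hand side of any dependency, so Q must belong to every candidate key.
{Q}⁺ = {Q}, which is not all of the schema, so we must add further attributes.
{M, Q}⁺: MQ→F adds F; M→BF adds B; BFQ→AM adds A → {A, B, F, M, Q}.
{B, F, Q}⁺: BFQ→AM adds A, M → {A, B, F, M, Q}.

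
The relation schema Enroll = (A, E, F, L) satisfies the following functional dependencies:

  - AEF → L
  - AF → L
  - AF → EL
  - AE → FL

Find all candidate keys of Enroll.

(A, E), (A, F)

Attribute A never appears on the right-hand side of any dependency, so A must belong to every candidate key.
{A}⁺ = {A}, which is not all of the schema, so we must add further attributes.
{A, E}⁺: AE→FL adds F, L → {A, E, F, L}. Minimal: {E}⁺ = {E}; {A}⁺ = {A} — none reach the full schema.
{A, F}⁺: AF→L adds L; AF→EL adds E → {A, E, F, L}. Minimal: {F}⁺ = {F}; {A}⁺ = {A} — none reach the full schema.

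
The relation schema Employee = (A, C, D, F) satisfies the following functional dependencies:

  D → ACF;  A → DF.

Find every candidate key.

{A}⁺: A→DF adds D, F; D→ACF adds C → {A, C, D, F}.
{D}⁺: D→ACF adds A, C, F → {A, C, D, F}.

(A); (D)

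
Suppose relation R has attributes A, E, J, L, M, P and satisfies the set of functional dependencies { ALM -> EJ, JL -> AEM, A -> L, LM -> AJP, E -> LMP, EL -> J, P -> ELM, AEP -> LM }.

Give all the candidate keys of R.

{E}; {P}; {A, J}; {A, M}; {J, L}; {L, M}

{E}⁺: E→LMP adds L, M, P; EL→J adds J; JL→AEM adds A → {A, E, J, L, M, P}.
{P}⁺: P→ELM adds E, L, M; LM→AJP adds A, J → {A, E, J, L, M, P}.
{A, J}⁺: A→L adds L; JL→AEM adds E, M; LM→AJP adds P → {A, E, J, L, M, P}. Minimal: {J}⁺ = {J}; {A}⁺ = {A, L} — none reach the full schema.
{A, M}⁺: A→L adds L; LM→AJP adds J, P; P→ELM adds E → {A, E, J, L, M, P}. Minimal: {M}⁺ = {M}; {A}⁺ = {A, L} — none reach the full schema.
{J, L}⁺: JL→AEM adds A, E, M; LM→AJP adds P → {A, E, J, L, M, P}. Minimal: {L}⁺ = {L}; {J}⁺ = {J} — none reach the full schema.
{L, M}⁺: LM→AJP adds A, J, P; P→ELM adds E → {A, E, J, L, M, P}. Minimal: {M}⁺ = {M}; {L}⁺ = {L} — none reach the full schema.
Any other superkey contains one of these as a subset, so there are no further candidate keys.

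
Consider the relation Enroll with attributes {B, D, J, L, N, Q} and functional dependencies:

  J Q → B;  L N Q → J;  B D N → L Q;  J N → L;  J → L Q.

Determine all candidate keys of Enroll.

Attributes D, N never appear on any right-hand side, so every candidate key must contain {D, N}.
{D, N}⁺ = {D, N}, which is not all of the schema, so we must add further attributes.
{B, D, N}⁺: BDN→LQ adds L, Q; LNQ→J adds J → {B, D, J, L, N, Q}. Minimal: {D, N}⁺ = {D, N}; {B, N}⁺ = {B, N}; {B, D}⁺ = {B, D} — none reach the full schema.
{D, J, N}⁺: JN→L adds L; J→LQ adds Q; JQ→B adds B → {B, D, J, L, N, Q}. Minimal: {J, N}⁺ = {B, J, L, N, Q}; {D, N}⁺ = {D, N}; {D, J}⁺ = {B, D, J, L, Q} — none reach the full schema.
{D, L, N, Q}⁺: LNQ→J adds J; JQ→B adds B → {B, D, J, L, N, Q}. Minimal: {L, N, Q}⁺ = {B, J, L, N, Q}; {D, N, Q}⁺ = {D, N, Q}; {D, L, Q}⁺ = {D, L, Q}; … — none reach the full schema.

{B, D, N}, {D, J, N}, {D, L, N, Q}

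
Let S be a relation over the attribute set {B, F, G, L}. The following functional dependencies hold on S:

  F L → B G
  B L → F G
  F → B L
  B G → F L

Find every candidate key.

{F}, {B, G}, {B, L}

{F}⁺: F→BL adds B, L; FL→BG adds G → {B, F, G, L}.
{B, G}⁺: BG→FL adds F, L → {B, F, G, L}. Minimal: {G}⁺ = {G}; {B}⁺ = {B} — none reach the full schema.
{B, L}⁺: BL→FG adds F, G → {B, F, G, L}. Minimal: {L}⁺ = {L}; {B}⁺ = {B} — none reach the full schema.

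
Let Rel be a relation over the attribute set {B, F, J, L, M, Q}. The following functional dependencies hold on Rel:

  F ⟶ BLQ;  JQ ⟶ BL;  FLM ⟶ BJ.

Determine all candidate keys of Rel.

{F, M}

Attributes F, M never appear on any right-hand side, so every candidate key must contain {F, M}.
{F, M}⁺ = {B, F, J, L, M, Q}, which is all of the schema, so {F, M} is the only candidate key.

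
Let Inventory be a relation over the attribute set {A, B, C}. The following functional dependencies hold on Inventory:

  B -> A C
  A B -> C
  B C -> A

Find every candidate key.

Attribute B never appears on the right-hand side of any dependency, so B must belong to every candidate key.
{B}⁺ = {A, B, C}, which is all of the schema, so {B} is the only candidate key.

{B}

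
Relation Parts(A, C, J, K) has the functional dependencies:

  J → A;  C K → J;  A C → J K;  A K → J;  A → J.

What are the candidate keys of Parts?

Attribute C never appears on the right-hand side of any dependency, so C must belong to every candidate key.
{C}⁺ = {C}, which is not all of the schema, so we must add further attributes.
{A, C}⁺: AC→JK adds J, K → {A, C, J, K}.
{C, J}⁺: J→A adds A; AC→JK adds K → {A, C, J, K}.
{C, K}⁺: CK→J adds J; J→A adds A → {A, C, J, K}.

{A, C}, {C, J}, {C, K}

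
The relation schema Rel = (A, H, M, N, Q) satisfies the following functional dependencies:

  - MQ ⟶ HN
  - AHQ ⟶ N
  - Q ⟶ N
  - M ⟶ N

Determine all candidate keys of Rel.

AMQ

Attributes A, M, Q never appear on any right-hand side, so every candidate key must contain {A, M, Q}.
{A, M, Q}⁺ = {A, H, M, N, Q}, which is all of the schema, so {A, M, Q} is the only candidate key.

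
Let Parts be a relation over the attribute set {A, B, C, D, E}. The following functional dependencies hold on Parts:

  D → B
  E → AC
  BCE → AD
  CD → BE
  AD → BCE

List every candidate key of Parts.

{A, D}, {B, E}, {C, D}, {D, E}

{A, D}⁺: D→B adds B; AD→BCE adds C, E → {A, B, C, D, E}. Minimal: {D}⁺ = {B, D}; {A}⁺ = {A} — none reach the full schema.
{B, E}⁺: E→AC adds A, C; BCE→AD adds D → {A, B, C, D, E}. Minimal: {E}⁺ = {A, C, E}; {B}⁺ = {B} — none reach the full schema.
{C, D}⁺: D→B adds B; CD→BE adds E; E→AC adds A → {A, B, C, D, E}. Minimal: {D}⁺ = {B, D}; {C}⁺ = {C} — none reach the full schema.
{D, E}⁺: D→B adds B; E→AC adds A, C → {A, B, C, D, E}. Minimal: {E}⁺ = {A, C, E}; {D}⁺ = {B, D} — none reach the full schema.
Any other superkey contains one of these as a subset, so there are no further candidate keys.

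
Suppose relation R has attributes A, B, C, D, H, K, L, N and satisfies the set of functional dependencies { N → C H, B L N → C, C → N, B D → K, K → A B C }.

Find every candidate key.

{B, D, L}⁺: BD→K adds K; K→ABC adds A, C; C→N adds N; N→CH adds H → {A, B, C, D, H, K, L, N}. Minimal: {D, L}⁺ = {D, L}; {B, L}⁺ = {B, L}; {B, D}⁺ = {A, B, C, D, H, K, N} — none reach the full schema.
{D, K, L}⁺: K→ABC adds A, B, C; C→N adds N; N→CH adds H → {A, B, C, D, H, K, L, N}. Minimal: {K, L}⁺ = {A, B, C, H, K, L, N}; {D, L}⁺ = {D, L}; {D, K}⁺ = {A, B, C, D, H, K, N} — none reach the full schema.

(B, D, L), (D, K, L)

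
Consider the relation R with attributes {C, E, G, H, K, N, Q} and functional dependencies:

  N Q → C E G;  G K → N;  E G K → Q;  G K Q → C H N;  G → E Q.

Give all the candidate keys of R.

Attribute K never appears on the right-hand side of any dependency, so K must belong to every candidate key.
{K}⁺ = {K}, which is not all of the schema, so we must add further attributes.
{G, K}⁺: GK→N adds N; G→EQ adds E, Q; NQ→CEG adds C; GKQ→CHN adds H → {C, E, G, H, K, N, Q}. Minimal: {K}⁺ = {K}; {G}⁺ = {E, G, Q} — none reach the full schema.
{K, N, Q}⁺: NQ→CEG adds C, E, G; GKQ→CHN adds H → {C, E, G, H, K, N, Q}. Minimal: {N, Q}⁺ = {C, E, G, N, Q}; {K, Q}⁺ = {K, Q}; {K, N}⁺ = {K, N} — none reach the full schema.
Any other superkey contains one of these as a subset, so there are no further candidate keys.

{G, K}; {K, N, Q}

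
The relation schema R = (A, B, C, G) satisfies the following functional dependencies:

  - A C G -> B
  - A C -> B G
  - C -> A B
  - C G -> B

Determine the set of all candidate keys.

Attribute C never appears on the right-hand side of any dependency, so C must belong to every candidate key.
{C}⁺ = {A, B, C, G}, which is all of the schema, so {C} is the only candidate key.

{C}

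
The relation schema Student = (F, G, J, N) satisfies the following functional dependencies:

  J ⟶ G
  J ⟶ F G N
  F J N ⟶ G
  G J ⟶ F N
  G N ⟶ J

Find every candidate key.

{J}⁺: J→G adds G; J→FGN adds F, N → {F, G, J, N}.
{G, N}⁺: GN→J adds J; J→FGN adds F → {F, G, J, N}.
Any other superkey contains one of these as a subset, so there are no further candidate keys.

{J}, {G, N}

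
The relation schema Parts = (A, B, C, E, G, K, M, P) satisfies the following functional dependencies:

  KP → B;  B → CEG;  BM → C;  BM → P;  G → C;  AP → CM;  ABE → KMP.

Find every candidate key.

{A, B}, {A, K, P}

Attribute A never appears on the right-hand side of any dependency, so A must belong to every candidate key.
{A}⁺ = {A}, which is not all of the schema, so we must add further attributes.
{A, B}⁺: B→CEG adds C, E, G; ABE→KMP adds K, M, P → {A, B, C, E, G, K, M, P}.
{A, K, P}⁺: KP→B adds B; B→CEG adds C, E, G; AP→CM adds M → {A, B, C, E, G, K, M, P}.
Any other superkey contains one of these as a subset, so there are no further candidate keys.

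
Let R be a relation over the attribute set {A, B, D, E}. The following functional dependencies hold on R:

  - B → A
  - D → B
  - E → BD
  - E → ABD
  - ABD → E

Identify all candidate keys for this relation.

{D}, {E}

{D}⁺: D→B adds B; B→A adds A; ABD→E adds E → {A, B, D, E}.
{E}⁺: E→BD adds B, D; E→ABD adds A → {A, B, D, E}.
Any other superkey contains one of these as a subset, so there are no further candidate keys.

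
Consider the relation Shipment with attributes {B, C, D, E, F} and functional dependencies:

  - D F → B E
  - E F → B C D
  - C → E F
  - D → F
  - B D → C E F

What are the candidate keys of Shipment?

{C}⁺: C→EF adds E, F; EF→BCD adds B, D → {B, C, D, E, F}.
{D}⁺: D→F adds F; DF→BE adds B, E; EF→BCD adds C → {B, C, D, E, F}.
{E, F}⁺: EF→BCD adds B, C, D → {B, C, D, E, F}. Minimal: {F}⁺ = {F}; {E}⁺ = {E} — none reach the full schema.

C, D, EF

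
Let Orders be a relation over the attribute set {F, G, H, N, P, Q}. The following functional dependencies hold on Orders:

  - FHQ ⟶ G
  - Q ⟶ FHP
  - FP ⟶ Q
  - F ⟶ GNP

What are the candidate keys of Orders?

{F}⁺: F→GNP adds G, N, P; FP→Q adds Q; Q→FHP adds H → {F, G, H, N, P, Q}.
{Q}⁺: Q→FHP adds F, H, P; F→GNP adds G, N → {F, G, H, N, P, Q}.
Any other superkey contains one of these as a subset, so there are no further candidate keys.

{F}, {Q}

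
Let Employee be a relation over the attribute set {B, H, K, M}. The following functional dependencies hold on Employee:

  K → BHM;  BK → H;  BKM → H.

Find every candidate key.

{K}

{K}⁺: K→BHM adds B, H, M → {B, H, K, M}.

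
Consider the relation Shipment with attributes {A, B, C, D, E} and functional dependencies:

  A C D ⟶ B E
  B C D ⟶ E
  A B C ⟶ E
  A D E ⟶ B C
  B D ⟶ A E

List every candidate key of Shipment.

{B, D}, {A, C, D}, {A, D, E}

Attribute D never appears on the right-hand side of any dependency, so D must belong to every candidate key.
{D}⁺ = {D}, which is not all of the schema, so we must add further attributes.
{B, D}⁺: BD→AE adds A, E; ADE→BC adds C → {A, B, C, D, E}.
{A, C, D}⁺: ACD→BE adds B, E → {A, B, C, D, E}.
{A, D, E}⁺: ADE→BC adds B, C → {A, B, C, D, E}.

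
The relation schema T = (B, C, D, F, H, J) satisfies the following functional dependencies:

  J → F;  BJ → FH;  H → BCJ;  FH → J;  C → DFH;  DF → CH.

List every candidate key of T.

{C}, {H}, {B, J}, {D, F}, {D, J}

{C}⁺: C→DFH adds D, F, H; H→BCJ adds B, J → {B, C, D, F, H, J}.
{H}⁺: H→BCJ adds B, C, J; C→DFH adds D, F → {B, C, D, F, H, J}.
{B, J}⁺: J→F adds F; BJ→FH adds H; H→BCJ adds C; C→DFH adds D → {B, C, D, F, H, J}. Minimal: {J}⁺ = {F, J}; {B}⁺ = {B} — none reach the full schema.
{D, F}⁺: DF→CH adds C, H; H→BCJ adds B, J → {B, C, D, F, H, J}. Minimal: {F}⁺ = {F}; {D}⁺ = {D} — none reach the full schema.
{D, J}⁺: J→F adds F; DF→CH adds C, H; H→BCJ adds B → {B, C, D, F, H, J}. Minimal: {J}⁺ = {F, J}; {D}⁺ = {D} — none reach the full schema.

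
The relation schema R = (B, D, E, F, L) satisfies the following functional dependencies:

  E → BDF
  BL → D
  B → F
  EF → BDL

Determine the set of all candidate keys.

{E}

Attribute E never appears on the right-hand side of any dependency, so E must belong to every candidate key.
{E}⁺ = {B, D, E, F, L}, which is all of the schema, so {E} is the only candidate key.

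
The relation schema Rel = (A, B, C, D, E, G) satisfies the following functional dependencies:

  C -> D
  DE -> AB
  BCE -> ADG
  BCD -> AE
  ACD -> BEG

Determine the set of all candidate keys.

AC, BC, CE

Attribute C never appears on the right-hand side of any dependency, so C must belong to every candidate key.
{C}⁺ = {C, D}, which is not all of the schema, so we must add further attributes.
{A, C}⁺: C→D adds D; ACD→BEG adds B, E, G → {A, B, C, D, E, G}. Minimal: {C}⁺ = {C, D}; {A}⁺ = {A} — none reach the full schema.
{B, C}⁺: C→D adds D; BCD→AE adds A, E; ACD→BEG adds G → {A, B, C, D, E, G}. Minimal: {C}⁺ = {C, D}; {B}⁺ = {B} — none reach the full schema.
{C, E}⁺: C→D adds D; DE→AB adds A, B; BCE→ADG adds G → {A, B, C, D, E, G}. Minimal: {E}⁺ = {E}; {C}⁺ = {C, D} — none reach the full schema.
Any other superkey contains one of these as a subset, so there are no further candidate keys.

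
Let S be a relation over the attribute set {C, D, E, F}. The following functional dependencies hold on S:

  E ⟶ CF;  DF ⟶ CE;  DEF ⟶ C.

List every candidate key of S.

DE, DF

Attribute D never appears on the right-hand side of any dependency, so D must belong to every candidate key.
{D}⁺ = {D}, which is not all of the schema, so we must add further attributes.
{D, E}⁺: E→CF adds C, F → {C, D, E, F}. Minimal: {E}⁺ = {C, E, F}; {D}⁺ = {D} — none reach the full schema.
{D, F}⁺: DF→CE adds C, E → {C, D, E, F}. Minimal: {F}⁺ = {F}; {D}⁺ = {D} — none reach the full schema.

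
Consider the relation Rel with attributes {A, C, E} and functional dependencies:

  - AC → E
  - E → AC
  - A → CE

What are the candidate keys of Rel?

{A}, {E}

{A}⁺: A→CE adds C, E → {A, C, E}.
{E}⁺: E→AC adds A, C → {A, C, E}.
Any other superkey contains one of these as a subset, so there are no further candidate keys.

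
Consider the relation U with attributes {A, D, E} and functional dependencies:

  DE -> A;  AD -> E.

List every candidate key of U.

Attribute D never appears on the right-hand side of any dependency, so D must belong to every candidate key.
{D}⁺ = {D}, which is not all of the schema, so we must add further attributes.
{A, D}⁺: AD→E adds E → {A, D, E}. Minimal: {D}⁺ = {D}; {A}⁺ = {A} — none reach the full schema.
{D, E}⁺: DE→A adds A → {A, D, E}. Minimal: {E}⁺ = {E}; {D}⁺ = {D} — none reach the full schema.
Any other superkey contains one of these as a subset, so there are no further candidate keys.

(A, D), (D, E)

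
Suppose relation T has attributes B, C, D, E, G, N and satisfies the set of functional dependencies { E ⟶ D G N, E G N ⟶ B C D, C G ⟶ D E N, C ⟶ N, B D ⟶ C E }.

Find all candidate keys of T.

(E), (B, D), (C, G)

{E}⁺: E→DGN adds D, G, N; EGN→BCD adds B, C → {B, C, D, E, G, N}.
{B, D}⁺: BD→CE adds C, E; E→DGN adds G, N → {B, C, D, E, G, N}. Minimal: {D}⁺ = {D}; {B}⁺ = {B} — none reach the full schema.
{C, G}⁺: CG→DEN adds D, E, N; EGN→BCD adds B → {B, C, D, E, G, N}. Minimal: {G}⁺ = {G}; {C}⁺ = {C, N} — none reach the full schema.
Any other superkey contains one of these as a subset, so there are no further candidate keys.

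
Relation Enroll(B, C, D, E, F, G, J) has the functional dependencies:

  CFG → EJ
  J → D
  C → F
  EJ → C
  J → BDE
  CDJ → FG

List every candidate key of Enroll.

{J}⁺: J→D adds D; J→BDE adds B, E; EJ→C adds C; CDJ→FG adds F, G → {B, C, D, E, F, G, J}.
{C, G}⁺: C→F adds F; CFG→EJ adds E, J; J→D adds D; J→BDE adds B → {B, C, D, E, F, G, J}. Minimal: {G}⁺ = {G}; {C}⁺ = {C, F} — none reach the full schema.
Any other superkey contains one of these as a subset, so there are no further candidate keys.

(J); (C, G)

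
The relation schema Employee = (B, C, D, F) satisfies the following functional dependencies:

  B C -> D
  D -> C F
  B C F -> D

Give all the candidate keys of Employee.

BC, BD

Attribute B never appears on the right-hand side of any dependency, so B must belong to every candidate key.
{B}⁺ = {B}, which is not all of the schema, so we must add further attributes.
{B, C}⁺: BC→D adds D; D→CF adds F → {B, C, D, F}. Minimal: {C}⁺ = {C}; {B}⁺ = {B} — none reach the full schema.
{B, D}⁺: D→CF adds C, F → {B, C, D, F}. Minimal: {D}⁺ = {C, D, F}; {B}⁺ = {B} — none reach the full schema.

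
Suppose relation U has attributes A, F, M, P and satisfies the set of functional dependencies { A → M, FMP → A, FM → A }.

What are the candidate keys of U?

{A, F, P}, {F, M, P}

{A, F, P}⁺: A→M adds M → {A, F, M, P}. Minimal: {F, P}⁺ = {F, P}; {A, P}⁺ = {A, M, P}; {A, F}⁺ = {A, F, M} — none reach the full schema.
{F, M, P}⁺: FMP→A adds A → {A, F, M, P}. Minimal: {M, P}⁺ = {M, P}; {F, P}⁺ = {F, P}; {F, M}⁺ = {A, F, M} — none reach the full schema.
Any other superkey contains one of these as a subset, so there are no further candidate keys.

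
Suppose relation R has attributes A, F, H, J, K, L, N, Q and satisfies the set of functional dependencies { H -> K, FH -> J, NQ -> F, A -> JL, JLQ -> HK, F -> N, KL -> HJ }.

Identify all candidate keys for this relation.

{A, F, Q}, {A, N, Q}

Attributes A, Q never appear on any right-hand side, so every candidate key must contain {A, Q}.
{A, Q}⁺ = {A, H, J, K, L, Q}, which is not all of the schema, so we must add further attributes.
{A, F, Q}⁺: A→JL adds J, L; JLQ→HK adds H, K; F→N adds N → {A, F, H, J, K, L, N, Q}. Minimal: {F, Q}⁺ = {F, N, Q}; {A, Q}⁺ = {A, H, J, K, L, Q}; {A, F}⁺ = {A, F, J, L, N} — none reach the full schema.
{A, N, Q}⁺: NQ→F adds F; A→JL adds J, L; JLQ→HK adds H, K → {A, F, H, J, K, L, N, Q}. Minimal: {N, Q}⁺ = {F, N, Q}; {A, Q}⁺ = {A, H, J, K, L, Q}; {A, N}⁺ = {A, J, L, N} — none reach the full schema.
Any other superkey contains one of these as a subset, so there are no further candidate keys.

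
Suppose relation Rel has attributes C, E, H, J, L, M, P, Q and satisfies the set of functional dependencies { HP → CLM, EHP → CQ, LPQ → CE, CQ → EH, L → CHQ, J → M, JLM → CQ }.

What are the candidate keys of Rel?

{H, J, P}⁺: HP→CLM adds C, L, M; L→CHQ adds Q; LPQ→CE adds E → {C, E, H, J, L, M, P, Q}. Minimal: {J, P}⁺ = {J, M, P}; {H, P}⁺ = {C, E, H, L, M, P, Q}; {H, J}⁺ = {H, J, M} — none reach the full schema.
{J, L, P}⁺: L→CHQ adds C, H, Q; J→M adds M; LPQ→CE adds E → {C, E, H, J, L, M, P, Q}. Minimal: {L, P}⁺ = {C, E, H, L, M, P, Q}; {J, P}⁺ = {J, M, P}; {J, L}⁺ = {C, E, H, J, L, M, Q} — none reach the full schema.
{C, J, P, Q}⁺: CQ→EH adds E, H; J→M adds M; HP→CLM adds L → {C, E, H, J, L, M, P, Q}. Minimal: {J, P, Q}⁺ = {J, M, P, Q}; {C, P, Q}⁺ = {C, E, H, L, M, P, Q}; {C, J, Q}⁺ = {C, E, H, J, M, Q}; … — none reach the full schema.
Any other superkey contains one of these as a subset, so there are no further candidate keys.

{H, J, P}, {J, L, P}, {C, J, P, Q}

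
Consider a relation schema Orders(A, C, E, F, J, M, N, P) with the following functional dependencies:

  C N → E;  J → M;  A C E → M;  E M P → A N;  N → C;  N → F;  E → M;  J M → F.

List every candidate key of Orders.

Attributes J, P never appear on any right-hand side, so every candidate key must contain {J, P}.
{J, P}⁺ = {F, J, M, P}, which is not all of the schema, so we must add further attributes.
{E, J, P}⁺: J→M adds M; EMP→AN adds A, N; N→C adds C; N→F adds F → {A, C, E, F, J, M, N, P}. Minimal: {J, P}⁺ = {F, J, M, P}; {E, P}⁺ = {A, C, E, F, M, N, P}; {E, J}⁺ = {E, F, J, M} — none reach the full schema.
{J, N, P}⁺: J→M adds M; N→C adds C; N→F adds F; CN→E adds E; EMP→AN adds A → {A, C, E, F, J, M, N, P}. Minimal: {N, P}⁺ = {A, C, E, F, M, N, P}; {J, P}⁺ = {F, J, M, P}; {J, N}⁺ = {C, E, F, J, M, N} — none reach the full schema.

(E, J, P), (J, N, P)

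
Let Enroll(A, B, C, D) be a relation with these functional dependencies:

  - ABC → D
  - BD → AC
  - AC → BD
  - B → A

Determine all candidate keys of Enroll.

{A, C}⁺: AC→BD adds B, D → {A, B, C, D}. Minimal: {C}⁺ = {C}; {A}⁺ = {A} — none reach the full schema.
{B, C}⁺: B→A adds A; ABC→D adds D → {A, B, C, D}. Minimal: {C}⁺ = {C}; {B}⁺ = {A, B} — none reach the full schema.
{B, D}⁺: BD→AC adds A, C → {A, B, C, D}. Minimal: {D}⁺ = {D}; {B}⁺ = {A, B} — none reach the full schema.
Any other superkey contains one of these as a subset, so there are no further candidate keys.

(A, C); (B, C); (B, D)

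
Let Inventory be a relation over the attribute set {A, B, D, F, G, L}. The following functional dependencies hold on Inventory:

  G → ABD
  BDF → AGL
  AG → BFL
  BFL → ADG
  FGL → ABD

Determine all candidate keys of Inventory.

{G}⁺: G→ABD adds A, B, D; AG→BFL adds F, L → {A, B, D, F, G, L}.
{B, D, F}⁺: BDF→AGL adds A, G, L → {A, B, D, F, G, L}. Minimal: {D, F}⁺ = {D, F}; {B, F}⁺ = {B, F}; {B, D}⁺ = {B, D} — none reach the full schema.
{B, F, L}⁺: BFL→ADG adds A, D, G → {A, B, D, F, G, L}. Minimal: {F, L}⁺ = {F, L}; {B, L}⁺ = {B, L}; {B, F}⁺ = {B, F} — none reach the full schema.

{G}; {B, D, F}; {B, F, L}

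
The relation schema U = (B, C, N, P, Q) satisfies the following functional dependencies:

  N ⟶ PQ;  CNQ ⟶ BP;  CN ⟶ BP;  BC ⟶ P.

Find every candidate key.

Attributes C, N never appear on any right-hand side, so every candidate key must contain {C, N}.
{C, N}⁺ = {B, C, N, P, Q}, which is all of the schema, so {C, N} is the only candidate key.

{C, N}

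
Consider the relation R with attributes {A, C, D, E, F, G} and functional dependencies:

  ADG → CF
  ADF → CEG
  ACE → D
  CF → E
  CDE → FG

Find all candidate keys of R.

Attribute A never appears on the right-hand side of any dependency, so A must belong to every candidate key.
{A}⁺ = {A}, which is not all of the schema, so we must add further attributes.
{A, C, E}⁺: ACE→D adds D; CDE→FG adds F, G → {A, C, D, E, F, G}. Minimal: {C, E}⁺ = {C, E}; {A, E}⁺ = {A, E}; {A, C}⁺ = {A, C} — none reach the full schema.
{A, C, F}⁺: CF→E adds E; ACE→D adds D; CDE→FG adds G → {A, C, D, E, F, G}. Minimal: {C, F}⁺ = {C, E, F}; {A, F}⁺ = {A, F}; {A, C}⁺ = {A, C} — none reach the full schema.
{A, D, F}⁺: ADF→CEG adds C, E, G → {A, C, D, E, F, G}. Minimal: {D, F}⁺ = {D, F}; {A, F}⁺ = {A, F}; {A, D}⁺ = {A, D} — none reach the full schema.
{A, D, G}⁺: ADG→CF adds C, F; ADF→CEG adds E → {A, C, D, E, F, G}. Minimal: {D, G}⁺ = {D, G}; {A, G}⁺ = {A, G}; {A, D}⁺ = {A, D} — none reach the full schema.

{A, C, E}; {A, C, F}; {A, D, F}; {A, D, G}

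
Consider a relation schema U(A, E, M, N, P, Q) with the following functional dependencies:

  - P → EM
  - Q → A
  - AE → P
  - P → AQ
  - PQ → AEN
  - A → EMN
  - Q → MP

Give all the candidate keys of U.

{A}⁺: A→EMN adds E, M, N; AE→P adds P; P→AQ adds Q → {A, E, M, N, P, Q}.
{P}⁺: P→EM adds E, M; P→AQ adds A, Q; PQ→AEN adds N → {A, E, M, N, P, Q}.
{Q}⁺: Q→A adds A; A→EMN adds E, M, N; Q→MP adds P → {A, E, M, N, P, Q}.

{A}, {P}, {Q}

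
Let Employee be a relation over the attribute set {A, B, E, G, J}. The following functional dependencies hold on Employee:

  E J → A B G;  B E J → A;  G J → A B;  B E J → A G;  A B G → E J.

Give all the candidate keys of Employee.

{E, J}⁺: EJ→ABG adds A, B, G → {A, B, E, G, J}. Minimal: {J}⁺ = {J}; {E}⁺ = {E} — none reach the full schema.
{G, J}⁺: GJ→AB adds A, B; ABG→EJ adds E → {A, B, E, G, J}. Minimal: {J}⁺ = {J}; {G}⁺ = {G} — none reach the full schema.
{A, B, G}⁺: ABG→EJ adds E, J → {A, B, E, G, J}. Minimal: {B, G}⁺ = {B, G}; {A, G}⁺ = {A, G}; {A, B}⁺ = {A, B} — none reach the full schema.
Any other superkey contains one of these as a subset, so there are no further candidate keys.

(E, J); (G, J); (A, B, G)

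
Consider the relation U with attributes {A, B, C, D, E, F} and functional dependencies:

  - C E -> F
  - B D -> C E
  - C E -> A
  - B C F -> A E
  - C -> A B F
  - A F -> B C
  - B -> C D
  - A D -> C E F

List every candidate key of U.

{B}⁺: B→CD adds C, D; BD→CE adds E; CE→A adds A; C→ABF adds F → {A, B, C, D, E, F}.
{C}⁺: C→ABF adds A, B, F; B→CD adds D; AD→CEF adds E → {A, B, C, D, E, F}.
{A, D}⁺: AD→CEF adds C, E, F; C→ABF adds B → {A, B, C, D, E, F}. Minimal: {D}⁺ = {D}; {A}⁺ = {A} — none reach the full schema.
{A, F}⁺: AF→BC adds B, C; B→CD adds D; AD→CEF adds E → {A, B, C, D, E, F}. Minimal: {F}⁺ = {F}; {A}⁺ = {A} — none reach the full schema.
Any other superkey contains one of these as a subset, so there are no further candidate keys.

B, C, AD, AF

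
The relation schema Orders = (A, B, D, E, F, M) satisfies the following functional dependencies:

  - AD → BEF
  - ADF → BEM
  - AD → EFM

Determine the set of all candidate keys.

Attributes A, D never appear on any right-hand side, so every candidate key must contain {A, D}.
{A, D}⁺ = {A, B, D, E, F, M}, which is all of the schema, so {A, D} is the only candidate key.

(A, D)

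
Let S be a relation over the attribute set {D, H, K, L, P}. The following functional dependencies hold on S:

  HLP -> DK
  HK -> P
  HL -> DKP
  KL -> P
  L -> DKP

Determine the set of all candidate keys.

{H, L}

{H, L}⁺: HL→DKP adds D, K, P → {D, H, K, L, P}. Minimal: {L}⁺ = {D, K, L, P}; {H}⁺ = {H} — none reach the full schema.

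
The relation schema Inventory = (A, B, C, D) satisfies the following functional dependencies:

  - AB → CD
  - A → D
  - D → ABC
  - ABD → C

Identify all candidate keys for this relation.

{A}⁺: A→D adds D; D→ABC adds B, C → {A, B, C, D}.
{D}⁺: D→ABC adds A, B, C → {A, B, C, D}.

{A}, {D}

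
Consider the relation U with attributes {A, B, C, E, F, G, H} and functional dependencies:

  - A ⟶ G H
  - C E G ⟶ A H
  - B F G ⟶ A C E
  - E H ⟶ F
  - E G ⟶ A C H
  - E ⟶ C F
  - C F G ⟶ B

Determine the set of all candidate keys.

{A, E}, {E, G}, {A, B, F}, {A, C, F}, {B, F, G}, {C, F, G}

{A, E}⁺: A→GH adds G, H; EH→F adds F; EG→ACH adds C; CFG→B adds B → {A, B, C, E, F, G, H}.
{E, G}⁺: EG→ACH adds A, C, H; E→CF adds F; CFG→B adds B → {A, B, C, E, F, G, H}.
{A, B, F}⁺: A→GH adds G, H; BFG→ACE adds C, E → {A, B, C, E, F, G, H}.
{A, C, F}⁺: A→GH adds G, H; CFG→B adds B; BFG→ACE adds E → {A, B, C, E, F, G, H}.
{B, F, G}⁺: BFG→ACE adds A, C, E; EG→ACH adds H → {A, B, C, E, F, G, H}.
{C, F, G}⁺: CFG→B adds B; BFG→ACE adds A, E; EG→ACH adds H → {A, B, C, E, F, G, H}.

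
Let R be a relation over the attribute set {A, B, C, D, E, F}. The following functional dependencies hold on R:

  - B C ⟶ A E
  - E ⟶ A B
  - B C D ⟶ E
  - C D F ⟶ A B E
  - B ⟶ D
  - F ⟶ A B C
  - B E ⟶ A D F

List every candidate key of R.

{E}⁺: E→AB adds A, B; B→D adds D; BE→ADF adds F; F→ABC adds C → {A, B, C, D, E, F}.
{F}⁺: F→ABC adds A, B, C; BC→AE adds E; B→D adds D → {A, B, C, D, E, F}.
{B, C}⁺: BC→AE adds A, E; B→D adds D; BE→ADF adds F → {A, B, C, D, E, F}.
Any other superkey contains one of these as a subset, so there are no further candidate keys.

(E); (F); (B, C)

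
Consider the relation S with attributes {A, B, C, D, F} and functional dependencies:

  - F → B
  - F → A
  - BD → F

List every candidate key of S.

BCD, CDF

Attributes C, D never appear on any right-hand side, so every candidate key must contain {C, D}.
{C, D}⁺ = {C, D}, which is not all of the schema, so we must add further attributes.
{B, C, D}⁺: BD→F adds F; F→A adds A → {A, B, C, D, F}.
{C, D, F}⁺: F→B adds B; F→A adds A → {A, B, C, D, F}.
Any other superkey contains one of these as a subset, so there are no further candidate keys.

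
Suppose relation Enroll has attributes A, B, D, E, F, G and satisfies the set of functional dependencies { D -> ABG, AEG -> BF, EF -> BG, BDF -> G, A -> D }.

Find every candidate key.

(A, E), (D, E)

{A, E}⁺: A→D adds D; D→ABG adds B, G; AEG→BF adds F → {A, B, D, E, F, G}. Minimal: {E}⁺ = {E}; {A}⁺ = {A, B, D, G} — none reach the full schema.
{D, E}⁺: D→ABG adds A, B, G; AEG→BF adds F → {A, B, D, E, F, G}. Minimal: {E}⁺ = {E}; {D}⁺ = {A, B, D, G} — none reach the full schema.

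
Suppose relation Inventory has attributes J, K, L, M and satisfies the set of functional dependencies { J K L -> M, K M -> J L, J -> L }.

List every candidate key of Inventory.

(J, K), (K, M)

{J, K}⁺: J→L adds L; JKL→M adds M → {J, K, L, M}.
{K, M}⁺: KM→JL adds J, L → {J, K, L, M}.
Any other superkey contains one of these as a subset, so there are no further candidate keys.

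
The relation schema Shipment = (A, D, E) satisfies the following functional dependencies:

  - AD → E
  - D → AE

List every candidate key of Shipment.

{D}

Attribute D never appears on the right-hand side of any dependency, so D must belong to every candidate key.
{D}⁺ = {A, D, E}, which is all of the schema, so {D} is the only candidate key.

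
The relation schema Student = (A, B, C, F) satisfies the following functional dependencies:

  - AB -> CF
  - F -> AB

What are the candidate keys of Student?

{F}, {A, B}

{F}⁺: F→AB adds A, B; AB→CF adds C → {A, B, C, F}.
{A, B}⁺: AB→CF adds C, F → {A, B, C, F}. Minimal: {B}⁺ = {B}; {A}⁺ = {A} — none reach the full schema.
Any other superkey contains one of these as a subset, so there are no further candidate keys.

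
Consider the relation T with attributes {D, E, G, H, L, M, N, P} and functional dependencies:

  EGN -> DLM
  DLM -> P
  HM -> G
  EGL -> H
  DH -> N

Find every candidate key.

(E, G, N); (D, E, G, H); (D, E, G, L); (D, E, H, M); (E, H, M, N)

Attribute E never appears on the right-hand side of any dependency, so E must belong to every candidate key.
{E}⁺ = {E}, which is not all of the schema, so we must add further attributes.
{E, G, N}⁺: EGN→DLM adds D, L, M; DLM→P adds P; EGL→H adds H → {D, E, G, H, L, M, N, P}. Minimal: {G, N}⁺ = {G, N}; {E, N}⁺ = {E, N}; {E, G}⁺ = {E, G} — none reach the full schema.
{D, E, G, H}⁺: DH→N adds N; EGN→DLM adds L, M; DLM→P adds P → {D, E, G, H, L, M, N, P}. Minimal: {E, G, H}⁺ = {E, G, H}; {D, G, H}⁺ = {D, G, H, N}; {D, E, H}⁺ = {D, E, H, N}; … — none reach the full schema.
{D, E, G, L}⁺: EGL→H adds H; DH→N adds N; EGN→DLM adds M; DLM→P adds P → {D, E, G, H, L, M, N, P}. Minimal: {E, G, L}⁺ = {E, G, H, L}; {D, G, L}⁺ = {D, G, L}; {D, E, L}⁺ = {D, E, L}; … — none reach the full schema.
{D, E, H, M}⁺: HM→G adds G; DH→N adds N; EGN→DLM adds L; DLM→P adds P → {D, E, G, H, L, M, N, P}. Minimal: {E, H, M}⁺ = {E, G, H, M}; {D, H, M}⁺ = {D, G, H, M, N}; {D, E, M}⁺ = {D, E, M}; … — none reach the full schema.
{E, H, M, N}⁺: HM→G adds G; EGN→DLM adds D, L; DLM→P adds P → {D, E, G, H, L, M, N, P}. Minimal: {H, M, N}⁺ = {G, H, M, N}; {E, M, N}⁺ = {E, M, N}; {E, H, N}⁺ = {E, H, N}; … — none reach the full schema.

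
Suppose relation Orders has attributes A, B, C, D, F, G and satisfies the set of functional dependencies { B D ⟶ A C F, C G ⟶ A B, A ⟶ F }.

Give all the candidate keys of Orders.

{B, D, G}⁺: BD→ACF adds A, C, F → {A, B, C, D, F, G}. Minimal: {D, G}⁺ = {D, G}; {B, G}⁺ = {B, G}; {B, D}⁺ = {A, B, C, D, F} — none reach the full schema.
{C, D, G}⁺: CG→AB adds A, B; A→F adds F → {A, B, C, D, F, G}. Minimal: {D, G}⁺ = {D, G}; {C, G}⁺ = {A, B, C, F, G}; {C, D}⁺ = {C, D} — none reach the full schema.

BDG; CDG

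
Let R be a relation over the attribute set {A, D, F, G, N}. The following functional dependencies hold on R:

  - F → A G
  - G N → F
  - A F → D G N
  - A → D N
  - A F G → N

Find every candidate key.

{F}; {A, G}; {G, N}

{F}⁺: F→AG adds A, G; AF→DGN adds D, N → {A, D, F, G, N}.
{A, G}⁺: A→DN adds D, N; GN→F adds F → {A, D, F, G, N}. Minimal: {G}⁺ = {G}; {A}⁺ = {A, D, N} — none reach the full schema.
{G, N}⁺: GN→F adds F; F→AG adds A; AF→DGN adds D → {A, D, F, G, N}. Minimal: {N}⁺ = {N}; {G}⁺ = {G} — none reach the full schema.
Any other superkey contains one of these as a subset, so there are no further candidate keys.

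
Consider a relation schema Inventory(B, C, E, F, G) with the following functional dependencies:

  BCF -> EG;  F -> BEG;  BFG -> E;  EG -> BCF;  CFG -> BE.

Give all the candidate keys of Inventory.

{F}⁺: F→BEG adds B, E, G; EG→BCF adds C → {B, C, E, F, G}.
{E, G}⁺: EG→BCF adds B, C, F → {B, C, E, F, G}. Minimal: {G}⁺ = {G}; {E}⁺ = {E} — none reach the full schema.

{F}, {E, G}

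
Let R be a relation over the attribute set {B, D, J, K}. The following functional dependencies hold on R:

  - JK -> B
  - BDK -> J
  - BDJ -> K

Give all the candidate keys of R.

Attribute D never appears on the right-hand side of any dependency, so D must belong to every candidate key.
{D}⁺ = {D}, which is not all of the schema, so we must add further attributes.
{B, D, J}⁺: BDJ→K adds K → {B, D, J, K}.
{B, D, K}⁺: BDK→J adds J → {B, D, J, K}.
{D, J, K}⁺: JK→B adds B → {B, D, J, K}.
Any other superkey contains one of these as a subset, so there are no further candidate keys.

{B, D, J}, {B, D, K}, {D, J, K}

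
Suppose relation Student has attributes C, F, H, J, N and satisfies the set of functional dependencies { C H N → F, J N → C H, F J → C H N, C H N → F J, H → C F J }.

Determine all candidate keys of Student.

H, FJ, JN

{H}⁺: H→CFJ adds C, F, J; FJ→CHN adds N → {C, F, H, J, N}.
{F, J}⁺: FJ→CHN adds C, H, N → {C, F, H, J, N}. Minimal: {J}⁺ = {J}; {F}⁺ = {F} — none reach the full schema.
{J, N}⁺: JN→CH adds C, H; CHN→FJ adds F → {C, F, H, J, N}. Minimal: {N}⁺ = {N}; {J}⁺ = {J} — none reach the full schema.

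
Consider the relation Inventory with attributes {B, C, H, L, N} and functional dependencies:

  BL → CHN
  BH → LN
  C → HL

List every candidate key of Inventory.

Attribute B never appears on the right-hand side of any dependency, so B must belong to every candidate key.
{B}⁺ = {B}, which is not all of the schema, so we must add further attributes.
{B, C}⁺: C→HL adds H, L; BL→CHN adds N → {B, C, H, L, N}.
{B, H}⁺: BH→LN adds L, N; BL→CHN adds C → {B, C, H, L, N}.
{B, L}⁺: BL→CHN adds C, H, N → {B, C, H, L, N}.
Any other superkey contains one of these as a subset, so there are no further candidate keys.

{B, C}, {B, H}, {B, L}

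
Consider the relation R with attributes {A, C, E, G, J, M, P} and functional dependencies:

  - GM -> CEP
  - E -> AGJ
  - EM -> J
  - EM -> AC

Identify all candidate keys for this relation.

Attribute M never appears on the right-hand side of any dependency, so M must belong to every candidate key.
{M}⁺ = {M}, which is not all of the schema, so we must add further attributes.
{E, M}⁺: E→AGJ adds A, G, J; EM→AC adds C; GM→CEP adds P → {A, C, E, G, J, M, P}. Minimal: {M}⁺ = {M}; {E}⁺ = {A, E, G, J} — none reach the full schema.
{G, M}⁺: GM→CEP adds C, E, P; E→AGJ adds A, J → {A, C, E, G, J, M, P}. Minimal: {M}⁺ = {M}; {G}⁺ = {G} — none reach the full schema.
Any other superkey contains one of these as a subset, so there are no further candidate keys.

EM, GM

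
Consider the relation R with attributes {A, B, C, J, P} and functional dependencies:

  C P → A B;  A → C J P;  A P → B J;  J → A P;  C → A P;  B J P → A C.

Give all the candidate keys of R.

(A), (C), (J)

{A}⁺: A→CJP adds C, J, P; AP→BJ adds B → {A, B, C, J, P}.
{C}⁺: C→AP adds A, P; CP→AB adds B; A→CJP adds J → {A, B, C, J, P}.
{J}⁺: J→AP adds A, P; A→CJP adds C; AP→BJ adds B → {A, B, C, J, P}.
Any other superkey contains one of these as a subset, so there are no further candidate keys.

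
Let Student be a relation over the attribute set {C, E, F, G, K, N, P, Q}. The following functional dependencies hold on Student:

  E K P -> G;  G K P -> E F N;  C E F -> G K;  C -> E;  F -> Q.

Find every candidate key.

CFP, CKP

Attributes C, P never appear on any right-hand side, so every candidate key must contain {C, P}.
{C, P}⁺ = {C, E, P}, which is not all of the schema, so we must add further attributes.
{C, F, P}⁺: C→E adds E; F→Q adds Q; CEF→GK adds G, K; GKP→EFN adds N → {C, E, F, G, K, N, P, Q}. Minimal: {F, P}⁺ = {F, P, Q}; {C, P}⁺ = {C, E, P}; {C, F}⁺ = {C, E, F, G, K, Q} — none reach the full schema.
{C, K, P}⁺: C→E adds E; EKP→G adds G; GKP→EFN adds F, N; F→Q adds Q → {C, E, F, G, K, N, P, Q}. Minimal: {K, P}⁺ = {K, P}; {C, P}⁺ = {C, E, P}; {C, K}⁺ = {C, E, K} — none reach the full schema.
Any other superkey contains one of these as a subset, so there are no further candidate keys.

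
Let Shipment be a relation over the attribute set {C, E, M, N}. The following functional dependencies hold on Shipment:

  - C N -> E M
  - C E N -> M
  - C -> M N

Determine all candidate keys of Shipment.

{C}

Attribute C never appears on the right-hand side of any dependency, so C must belong to every candidate key.
{C}⁺ = {C, E, M, N}, which is all of the schema, so {C} is the only candidate key.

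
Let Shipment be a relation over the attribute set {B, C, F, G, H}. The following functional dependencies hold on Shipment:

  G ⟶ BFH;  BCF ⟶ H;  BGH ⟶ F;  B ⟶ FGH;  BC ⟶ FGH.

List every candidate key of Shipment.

(B, C), (C, G)

Attribute C never appears on the right-hand side of any dependency, so C must belong to every candidate key.
{C}⁺ = {C}, which is not all of the schema, so we must add further attributes.
{B, C}⁺: B→FGH adds F, G, H → {B, C, F, G, H}. Minimal: {C}⁺ = {C}; {B}⁺ = {B, F, G, H} — none reach the full schema.
{C, G}⁺: G→BFH adds B, F, H → {B, C, F, G, H}. Minimal: {G}⁺ = {B, F, G, H}; {C}⁺ = {C} — none reach the full schema.
Any other superkey contains one of these as a subset, so there are no further candidate keys.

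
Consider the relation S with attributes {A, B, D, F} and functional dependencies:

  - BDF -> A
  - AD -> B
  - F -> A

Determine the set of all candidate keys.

(D, F)

Attributes D, F never appear on any right-hand side, so every candidate key must contain {D, F}.
{D, F}⁺ = {A, B, D, F}, which is all of the schema, so {D, F} is the only candidate key.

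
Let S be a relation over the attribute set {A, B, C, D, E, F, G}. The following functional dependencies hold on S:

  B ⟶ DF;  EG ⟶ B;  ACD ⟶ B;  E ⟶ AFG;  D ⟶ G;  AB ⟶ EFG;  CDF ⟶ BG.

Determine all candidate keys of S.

(C, E); (A, B, C); (A, C, D)

Attribute C never appears on the right-hand side of any dependency, so C must belong to every candidate key.
{C}⁺ = {C}, which is not all of the schema, so we must add further attributes.
{C, E}⁺: E→AFG adds A, F, G; EG→B adds B; B→DF adds D → {A, B, C, D, E, F, G}.
{A, B, C}⁺: B→DF adds D, F; D→G adds G; AB→EFG adds E → {A, B, C, D, E, F, G}.
{A, C, D}⁺: ACD→B adds B; D→G adds G; AB→EFG adds E, F → {A, B, C, D, E, F, G}.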